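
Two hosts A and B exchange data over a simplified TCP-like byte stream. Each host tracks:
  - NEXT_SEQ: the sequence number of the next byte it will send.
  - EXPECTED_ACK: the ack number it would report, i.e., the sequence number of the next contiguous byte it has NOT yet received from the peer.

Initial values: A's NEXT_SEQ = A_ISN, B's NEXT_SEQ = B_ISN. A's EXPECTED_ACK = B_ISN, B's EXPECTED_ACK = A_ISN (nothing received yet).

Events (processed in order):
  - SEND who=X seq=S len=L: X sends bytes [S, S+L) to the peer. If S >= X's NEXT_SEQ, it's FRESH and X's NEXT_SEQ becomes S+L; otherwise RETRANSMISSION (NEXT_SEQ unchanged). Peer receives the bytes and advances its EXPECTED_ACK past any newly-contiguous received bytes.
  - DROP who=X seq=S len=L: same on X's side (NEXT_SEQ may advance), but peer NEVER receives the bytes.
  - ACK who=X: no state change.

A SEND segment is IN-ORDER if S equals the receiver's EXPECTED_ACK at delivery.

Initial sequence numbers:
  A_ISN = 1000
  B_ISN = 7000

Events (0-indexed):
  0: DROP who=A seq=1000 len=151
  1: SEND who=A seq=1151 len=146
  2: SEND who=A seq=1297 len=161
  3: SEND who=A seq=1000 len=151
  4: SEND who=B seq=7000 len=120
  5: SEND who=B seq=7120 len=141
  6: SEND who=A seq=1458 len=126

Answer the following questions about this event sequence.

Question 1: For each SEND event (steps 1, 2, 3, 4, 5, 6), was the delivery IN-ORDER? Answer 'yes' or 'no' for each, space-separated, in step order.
Answer: no no yes yes yes yes

Derivation:
Step 1: SEND seq=1151 -> out-of-order
Step 2: SEND seq=1297 -> out-of-order
Step 3: SEND seq=1000 -> in-order
Step 4: SEND seq=7000 -> in-order
Step 5: SEND seq=7120 -> in-order
Step 6: SEND seq=1458 -> in-order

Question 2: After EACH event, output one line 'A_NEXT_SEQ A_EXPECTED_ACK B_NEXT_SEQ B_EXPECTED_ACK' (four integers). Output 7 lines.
1151 7000 7000 1000
1297 7000 7000 1000
1458 7000 7000 1000
1458 7000 7000 1458
1458 7120 7120 1458
1458 7261 7261 1458
1584 7261 7261 1584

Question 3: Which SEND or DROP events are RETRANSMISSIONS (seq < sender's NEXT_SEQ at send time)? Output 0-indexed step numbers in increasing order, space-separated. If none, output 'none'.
Answer: 3

Derivation:
Step 0: DROP seq=1000 -> fresh
Step 1: SEND seq=1151 -> fresh
Step 2: SEND seq=1297 -> fresh
Step 3: SEND seq=1000 -> retransmit
Step 4: SEND seq=7000 -> fresh
Step 5: SEND seq=7120 -> fresh
Step 6: SEND seq=1458 -> fresh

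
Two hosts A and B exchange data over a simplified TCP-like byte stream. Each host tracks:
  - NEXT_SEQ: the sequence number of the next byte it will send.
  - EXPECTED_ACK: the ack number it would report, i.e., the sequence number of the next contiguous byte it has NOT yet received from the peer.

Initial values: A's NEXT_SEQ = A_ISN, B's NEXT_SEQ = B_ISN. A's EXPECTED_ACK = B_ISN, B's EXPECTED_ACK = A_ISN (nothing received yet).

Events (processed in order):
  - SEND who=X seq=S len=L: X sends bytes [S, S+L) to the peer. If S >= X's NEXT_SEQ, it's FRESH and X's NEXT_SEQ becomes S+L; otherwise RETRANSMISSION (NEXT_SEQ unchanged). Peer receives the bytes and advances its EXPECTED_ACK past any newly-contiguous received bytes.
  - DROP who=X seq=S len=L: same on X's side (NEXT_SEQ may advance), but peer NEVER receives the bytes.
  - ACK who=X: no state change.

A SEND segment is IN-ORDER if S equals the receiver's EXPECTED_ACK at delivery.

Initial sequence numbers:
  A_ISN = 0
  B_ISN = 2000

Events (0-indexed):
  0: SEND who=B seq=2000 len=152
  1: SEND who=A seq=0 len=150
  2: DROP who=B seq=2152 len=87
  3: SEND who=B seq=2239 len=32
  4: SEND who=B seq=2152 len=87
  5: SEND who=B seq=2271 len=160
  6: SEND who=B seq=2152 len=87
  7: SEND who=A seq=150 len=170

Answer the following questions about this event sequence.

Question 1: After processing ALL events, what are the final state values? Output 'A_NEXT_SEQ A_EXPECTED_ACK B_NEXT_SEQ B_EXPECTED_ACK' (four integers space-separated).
After event 0: A_seq=0 A_ack=2152 B_seq=2152 B_ack=0
After event 1: A_seq=150 A_ack=2152 B_seq=2152 B_ack=150
After event 2: A_seq=150 A_ack=2152 B_seq=2239 B_ack=150
After event 3: A_seq=150 A_ack=2152 B_seq=2271 B_ack=150
After event 4: A_seq=150 A_ack=2271 B_seq=2271 B_ack=150
After event 5: A_seq=150 A_ack=2431 B_seq=2431 B_ack=150
After event 6: A_seq=150 A_ack=2431 B_seq=2431 B_ack=150
After event 7: A_seq=320 A_ack=2431 B_seq=2431 B_ack=320

Answer: 320 2431 2431 320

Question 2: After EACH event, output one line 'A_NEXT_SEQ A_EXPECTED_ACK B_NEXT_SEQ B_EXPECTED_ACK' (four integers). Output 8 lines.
0 2152 2152 0
150 2152 2152 150
150 2152 2239 150
150 2152 2271 150
150 2271 2271 150
150 2431 2431 150
150 2431 2431 150
320 2431 2431 320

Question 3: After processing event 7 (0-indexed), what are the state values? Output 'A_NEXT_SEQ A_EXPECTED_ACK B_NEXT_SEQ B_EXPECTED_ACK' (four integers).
After event 0: A_seq=0 A_ack=2152 B_seq=2152 B_ack=0
After event 1: A_seq=150 A_ack=2152 B_seq=2152 B_ack=150
After event 2: A_seq=150 A_ack=2152 B_seq=2239 B_ack=150
After event 3: A_seq=150 A_ack=2152 B_seq=2271 B_ack=150
After event 4: A_seq=150 A_ack=2271 B_seq=2271 B_ack=150
After event 5: A_seq=150 A_ack=2431 B_seq=2431 B_ack=150
After event 6: A_seq=150 A_ack=2431 B_seq=2431 B_ack=150
After event 7: A_seq=320 A_ack=2431 B_seq=2431 B_ack=320

320 2431 2431 320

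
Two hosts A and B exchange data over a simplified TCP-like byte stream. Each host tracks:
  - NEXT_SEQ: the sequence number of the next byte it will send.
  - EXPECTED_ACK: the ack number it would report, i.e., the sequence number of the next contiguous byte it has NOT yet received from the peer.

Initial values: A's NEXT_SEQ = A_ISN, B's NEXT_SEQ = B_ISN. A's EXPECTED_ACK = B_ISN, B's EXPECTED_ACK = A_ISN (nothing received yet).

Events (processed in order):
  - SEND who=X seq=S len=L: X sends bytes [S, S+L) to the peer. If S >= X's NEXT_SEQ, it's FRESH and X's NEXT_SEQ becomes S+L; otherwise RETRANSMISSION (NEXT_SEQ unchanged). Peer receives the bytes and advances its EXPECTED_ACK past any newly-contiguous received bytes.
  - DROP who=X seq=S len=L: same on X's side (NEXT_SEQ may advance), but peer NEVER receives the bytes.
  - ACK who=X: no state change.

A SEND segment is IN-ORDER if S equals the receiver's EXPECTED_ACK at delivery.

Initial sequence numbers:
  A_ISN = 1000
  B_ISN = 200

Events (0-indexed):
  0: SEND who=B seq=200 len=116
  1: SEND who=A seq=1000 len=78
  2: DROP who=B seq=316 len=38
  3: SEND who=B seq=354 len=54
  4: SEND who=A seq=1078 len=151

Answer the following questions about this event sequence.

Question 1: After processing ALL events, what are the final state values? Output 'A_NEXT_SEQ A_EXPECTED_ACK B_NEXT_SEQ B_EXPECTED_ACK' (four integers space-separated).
Answer: 1229 316 408 1229

Derivation:
After event 0: A_seq=1000 A_ack=316 B_seq=316 B_ack=1000
After event 1: A_seq=1078 A_ack=316 B_seq=316 B_ack=1078
After event 2: A_seq=1078 A_ack=316 B_seq=354 B_ack=1078
After event 3: A_seq=1078 A_ack=316 B_seq=408 B_ack=1078
After event 4: A_seq=1229 A_ack=316 B_seq=408 B_ack=1229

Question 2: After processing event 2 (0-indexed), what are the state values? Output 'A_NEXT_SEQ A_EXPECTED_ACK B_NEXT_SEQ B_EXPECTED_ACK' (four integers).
After event 0: A_seq=1000 A_ack=316 B_seq=316 B_ack=1000
After event 1: A_seq=1078 A_ack=316 B_seq=316 B_ack=1078
After event 2: A_seq=1078 A_ack=316 B_seq=354 B_ack=1078

1078 316 354 1078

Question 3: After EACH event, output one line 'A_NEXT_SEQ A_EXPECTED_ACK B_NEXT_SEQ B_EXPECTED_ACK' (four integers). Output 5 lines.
1000 316 316 1000
1078 316 316 1078
1078 316 354 1078
1078 316 408 1078
1229 316 408 1229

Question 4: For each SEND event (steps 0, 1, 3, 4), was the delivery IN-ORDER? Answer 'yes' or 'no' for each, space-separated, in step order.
Step 0: SEND seq=200 -> in-order
Step 1: SEND seq=1000 -> in-order
Step 3: SEND seq=354 -> out-of-order
Step 4: SEND seq=1078 -> in-order

Answer: yes yes no yes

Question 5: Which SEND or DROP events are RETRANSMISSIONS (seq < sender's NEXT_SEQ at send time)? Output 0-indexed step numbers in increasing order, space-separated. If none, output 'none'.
Answer: none

Derivation:
Step 0: SEND seq=200 -> fresh
Step 1: SEND seq=1000 -> fresh
Step 2: DROP seq=316 -> fresh
Step 3: SEND seq=354 -> fresh
Step 4: SEND seq=1078 -> fresh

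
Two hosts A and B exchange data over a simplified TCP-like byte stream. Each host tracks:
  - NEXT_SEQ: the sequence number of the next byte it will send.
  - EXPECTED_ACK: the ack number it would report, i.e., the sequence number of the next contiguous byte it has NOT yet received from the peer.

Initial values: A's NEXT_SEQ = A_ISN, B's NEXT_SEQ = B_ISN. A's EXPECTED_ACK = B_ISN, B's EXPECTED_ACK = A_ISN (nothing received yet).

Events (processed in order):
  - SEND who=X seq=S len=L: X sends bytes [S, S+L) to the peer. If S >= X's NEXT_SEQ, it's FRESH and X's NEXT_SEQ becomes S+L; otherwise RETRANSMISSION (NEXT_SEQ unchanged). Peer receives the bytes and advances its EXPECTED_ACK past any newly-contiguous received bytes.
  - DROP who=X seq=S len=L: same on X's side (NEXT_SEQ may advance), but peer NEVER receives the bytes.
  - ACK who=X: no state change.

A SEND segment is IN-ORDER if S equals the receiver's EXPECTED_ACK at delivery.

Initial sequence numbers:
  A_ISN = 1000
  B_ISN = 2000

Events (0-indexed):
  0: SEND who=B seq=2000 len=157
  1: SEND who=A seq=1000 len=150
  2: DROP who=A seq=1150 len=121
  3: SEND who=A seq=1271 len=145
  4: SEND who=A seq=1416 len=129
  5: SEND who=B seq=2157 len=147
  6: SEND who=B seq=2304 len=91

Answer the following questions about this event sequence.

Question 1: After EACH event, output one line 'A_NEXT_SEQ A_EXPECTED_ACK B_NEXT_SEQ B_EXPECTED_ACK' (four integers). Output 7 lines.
1000 2157 2157 1000
1150 2157 2157 1150
1271 2157 2157 1150
1416 2157 2157 1150
1545 2157 2157 1150
1545 2304 2304 1150
1545 2395 2395 1150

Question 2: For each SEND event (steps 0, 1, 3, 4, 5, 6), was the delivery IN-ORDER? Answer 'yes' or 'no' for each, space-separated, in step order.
Answer: yes yes no no yes yes

Derivation:
Step 0: SEND seq=2000 -> in-order
Step 1: SEND seq=1000 -> in-order
Step 3: SEND seq=1271 -> out-of-order
Step 4: SEND seq=1416 -> out-of-order
Step 5: SEND seq=2157 -> in-order
Step 6: SEND seq=2304 -> in-order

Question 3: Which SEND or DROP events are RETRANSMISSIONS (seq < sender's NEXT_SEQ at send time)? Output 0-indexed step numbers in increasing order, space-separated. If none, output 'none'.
Step 0: SEND seq=2000 -> fresh
Step 1: SEND seq=1000 -> fresh
Step 2: DROP seq=1150 -> fresh
Step 3: SEND seq=1271 -> fresh
Step 4: SEND seq=1416 -> fresh
Step 5: SEND seq=2157 -> fresh
Step 6: SEND seq=2304 -> fresh

Answer: none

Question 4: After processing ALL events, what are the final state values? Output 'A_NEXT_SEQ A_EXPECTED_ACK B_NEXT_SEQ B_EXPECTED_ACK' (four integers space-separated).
Answer: 1545 2395 2395 1150

Derivation:
After event 0: A_seq=1000 A_ack=2157 B_seq=2157 B_ack=1000
After event 1: A_seq=1150 A_ack=2157 B_seq=2157 B_ack=1150
After event 2: A_seq=1271 A_ack=2157 B_seq=2157 B_ack=1150
After event 3: A_seq=1416 A_ack=2157 B_seq=2157 B_ack=1150
After event 4: A_seq=1545 A_ack=2157 B_seq=2157 B_ack=1150
After event 5: A_seq=1545 A_ack=2304 B_seq=2304 B_ack=1150
After event 6: A_seq=1545 A_ack=2395 B_seq=2395 B_ack=1150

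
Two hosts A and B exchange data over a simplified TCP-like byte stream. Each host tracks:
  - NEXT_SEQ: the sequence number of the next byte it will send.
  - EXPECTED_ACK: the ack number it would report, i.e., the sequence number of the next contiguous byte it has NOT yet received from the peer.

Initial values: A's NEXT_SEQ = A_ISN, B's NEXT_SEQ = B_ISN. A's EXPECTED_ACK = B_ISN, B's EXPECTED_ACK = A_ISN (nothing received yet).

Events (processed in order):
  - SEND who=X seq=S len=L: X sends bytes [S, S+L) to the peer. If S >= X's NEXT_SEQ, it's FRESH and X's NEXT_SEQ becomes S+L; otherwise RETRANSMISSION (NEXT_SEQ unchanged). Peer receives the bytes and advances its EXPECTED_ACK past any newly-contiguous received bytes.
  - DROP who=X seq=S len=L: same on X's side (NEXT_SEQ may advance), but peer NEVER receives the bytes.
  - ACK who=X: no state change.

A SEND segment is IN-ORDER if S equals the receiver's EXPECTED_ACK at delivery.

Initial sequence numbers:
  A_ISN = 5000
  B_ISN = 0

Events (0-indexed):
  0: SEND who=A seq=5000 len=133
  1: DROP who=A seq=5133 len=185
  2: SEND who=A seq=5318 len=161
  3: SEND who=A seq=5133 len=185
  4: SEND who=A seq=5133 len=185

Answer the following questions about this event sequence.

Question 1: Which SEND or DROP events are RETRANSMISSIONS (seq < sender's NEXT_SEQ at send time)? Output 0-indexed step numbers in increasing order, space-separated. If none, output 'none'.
Step 0: SEND seq=5000 -> fresh
Step 1: DROP seq=5133 -> fresh
Step 2: SEND seq=5318 -> fresh
Step 3: SEND seq=5133 -> retransmit
Step 4: SEND seq=5133 -> retransmit

Answer: 3 4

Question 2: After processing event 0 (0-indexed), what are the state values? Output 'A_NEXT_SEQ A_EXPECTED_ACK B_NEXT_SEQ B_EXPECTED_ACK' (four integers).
After event 0: A_seq=5133 A_ack=0 B_seq=0 B_ack=5133

5133 0 0 5133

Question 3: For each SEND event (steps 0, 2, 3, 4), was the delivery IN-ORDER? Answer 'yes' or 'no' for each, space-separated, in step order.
Step 0: SEND seq=5000 -> in-order
Step 2: SEND seq=5318 -> out-of-order
Step 3: SEND seq=5133 -> in-order
Step 4: SEND seq=5133 -> out-of-order

Answer: yes no yes no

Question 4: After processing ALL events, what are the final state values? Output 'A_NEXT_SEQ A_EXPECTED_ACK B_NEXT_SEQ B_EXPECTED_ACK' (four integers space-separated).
Answer: 5479 0 0 5479

Derivation:
After event 0: A_seq=5133 A_ack=0 B_seq=0 B_ack=5133
After event 1: A_seq=5318 A_ack=0 B_seq=0 B_ack=5133
After event 2: A_seq=5479 A_ack=0 B_seq=0 B_ack=5133
After event 3: A_seq=5479 A_ack=0 B_seq=0 B_ack=5479
After event 4: A_seq=5479 A_ack=0 B_seq=0 B_ack=5479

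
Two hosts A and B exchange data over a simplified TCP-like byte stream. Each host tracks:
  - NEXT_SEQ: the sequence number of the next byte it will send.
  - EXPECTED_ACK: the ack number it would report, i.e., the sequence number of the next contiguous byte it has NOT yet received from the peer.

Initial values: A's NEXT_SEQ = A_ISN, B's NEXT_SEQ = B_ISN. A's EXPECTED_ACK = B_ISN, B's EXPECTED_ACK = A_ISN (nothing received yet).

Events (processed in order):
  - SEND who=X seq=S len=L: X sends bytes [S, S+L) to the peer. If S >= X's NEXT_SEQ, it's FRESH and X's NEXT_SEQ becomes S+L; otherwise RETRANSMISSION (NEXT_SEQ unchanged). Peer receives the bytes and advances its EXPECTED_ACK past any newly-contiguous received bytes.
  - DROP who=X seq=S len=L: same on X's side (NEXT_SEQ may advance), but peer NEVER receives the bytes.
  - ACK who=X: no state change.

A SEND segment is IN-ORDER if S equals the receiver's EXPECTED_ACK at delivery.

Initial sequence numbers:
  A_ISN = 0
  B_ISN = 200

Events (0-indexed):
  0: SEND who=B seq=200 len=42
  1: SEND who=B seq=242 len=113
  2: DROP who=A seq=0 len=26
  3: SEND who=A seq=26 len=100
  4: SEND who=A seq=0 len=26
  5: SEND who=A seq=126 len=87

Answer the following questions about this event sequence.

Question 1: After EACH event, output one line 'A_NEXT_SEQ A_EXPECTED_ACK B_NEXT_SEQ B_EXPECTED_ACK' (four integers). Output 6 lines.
0 242 242 0
0 355 355 0
26 355 355 0
126 355 355 0
126 355 355 126
213 355 355 213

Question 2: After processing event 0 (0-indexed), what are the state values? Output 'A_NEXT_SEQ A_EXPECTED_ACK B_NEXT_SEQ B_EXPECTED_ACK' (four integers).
After event 0: A_seq=0 A_ack=242 B_seq=242 B_ack=0

0 242 242 0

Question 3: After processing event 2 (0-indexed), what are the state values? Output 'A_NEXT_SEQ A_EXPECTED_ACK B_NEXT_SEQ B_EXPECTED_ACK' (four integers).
After event 0: A_seq=0 A_ack=242 B_seq=242 B_ack=0
After event 1: A_seq=0 A_ack=355 B_seq=355 B_ack=0
After event 2: A_seq=26 A_ack=355 B_seq=355 B_ack=0

26 355 355 0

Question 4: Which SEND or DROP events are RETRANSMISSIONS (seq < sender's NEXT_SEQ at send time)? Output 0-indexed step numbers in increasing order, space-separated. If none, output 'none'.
Answer: 4

Derivation:
Step 0: SEND seq=200 -> fresh
Step 1: SEND seq=242 -> fresh
Step 2: DROP seq=0 -> fresh
Step 3: SEND seq=26 -> fresh
Step 4: SEND seq=0 -> retransmit
Step 5: SEND seq=126 -> fresh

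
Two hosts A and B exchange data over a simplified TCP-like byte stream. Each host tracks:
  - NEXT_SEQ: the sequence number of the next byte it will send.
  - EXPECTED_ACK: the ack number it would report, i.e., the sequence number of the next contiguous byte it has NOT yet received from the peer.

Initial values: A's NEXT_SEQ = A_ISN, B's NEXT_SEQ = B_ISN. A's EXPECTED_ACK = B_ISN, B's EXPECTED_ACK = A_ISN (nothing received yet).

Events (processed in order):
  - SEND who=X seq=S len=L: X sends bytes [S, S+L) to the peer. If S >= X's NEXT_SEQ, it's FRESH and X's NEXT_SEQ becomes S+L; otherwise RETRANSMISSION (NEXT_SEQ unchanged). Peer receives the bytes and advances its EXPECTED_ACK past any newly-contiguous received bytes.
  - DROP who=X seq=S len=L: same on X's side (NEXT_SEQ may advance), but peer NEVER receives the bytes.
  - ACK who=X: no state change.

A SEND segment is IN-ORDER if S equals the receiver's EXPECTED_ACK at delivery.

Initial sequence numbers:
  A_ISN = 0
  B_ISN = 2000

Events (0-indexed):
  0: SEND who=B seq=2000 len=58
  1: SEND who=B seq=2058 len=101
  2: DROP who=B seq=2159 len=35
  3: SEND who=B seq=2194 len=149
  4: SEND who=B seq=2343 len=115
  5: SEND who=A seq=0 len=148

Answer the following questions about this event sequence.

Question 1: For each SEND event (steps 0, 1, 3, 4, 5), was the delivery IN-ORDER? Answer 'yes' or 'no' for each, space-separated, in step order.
Step 0: SEND seq=2000 -> in-order
Step 1: SEND seq=2058 -> in-order
Step 3: SEND seq=2194 -> out-of-order
Step 4: SEND seq=2343 -> out-of-order
Step 5: SEND seq=0 -> in-order

Answer: yes yes no no yes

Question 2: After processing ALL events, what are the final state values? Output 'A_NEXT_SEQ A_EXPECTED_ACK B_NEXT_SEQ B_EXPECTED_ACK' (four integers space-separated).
After event 0: A_seq=0 A_ack=2058 B_seq=2058 B_ack=0
After event 1: A_seq=0 A_ack=2159 B_seq=2159 B_ack=0
After event 2: A_seq=0 A_ack=2159 B_seq=2194 B_ack=0
After event 3: A_seq=0 A_ack=2159 B_seq=2343 B_ack=0
After event 4: A_seq=0 A_ack=2159 B_seq=2458 B_ack=0
After event 5: A_seq=148 A_ack=2159 B_seq=2458 B_ack=148

Answer: 148 2159 2458 148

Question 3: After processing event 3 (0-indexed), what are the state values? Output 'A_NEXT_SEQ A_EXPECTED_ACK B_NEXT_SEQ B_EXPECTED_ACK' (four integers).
After event 0: A_seq=0 A_ack=2058 B_seq=2058 B_ack=0
After event 1: A_seq=0 A_ack=2159 B_seq=2159 B_ack=0
After event 2: A_seq=0 A_ack=2159 B_seq=2194 B_ack=0
After event 3: A_seq=0 A_ack=2159 B_seq=2343 B_ack=0

0 2159 2343 0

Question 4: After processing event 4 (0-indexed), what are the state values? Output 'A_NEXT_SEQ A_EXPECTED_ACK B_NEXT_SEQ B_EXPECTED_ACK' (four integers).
After event 0: A_seq=0 A_ack=2058 B_seq=2058 B_ack=0
After event 1: A_seq=0 A_ack=2159 B_seq=2159 B_ack=0
After event 2: A_seq=0 A_ack=2159 B_seq=2194 B_ack=0
After event 3: A_seq=0 A_ack=2159 B_seq=2343 B_ack=0
After event 4: A_seq=0 A_ack=2159 B_seq=2458 B_ack=0

0 2159 2458 0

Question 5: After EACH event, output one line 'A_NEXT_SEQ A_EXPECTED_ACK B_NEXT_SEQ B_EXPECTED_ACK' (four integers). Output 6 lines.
0 2058 2058 0
0 2159 2159 0
0 2159 2194 0
0 2159 2343 0
0 2159 2458 0
148 2159 2458 148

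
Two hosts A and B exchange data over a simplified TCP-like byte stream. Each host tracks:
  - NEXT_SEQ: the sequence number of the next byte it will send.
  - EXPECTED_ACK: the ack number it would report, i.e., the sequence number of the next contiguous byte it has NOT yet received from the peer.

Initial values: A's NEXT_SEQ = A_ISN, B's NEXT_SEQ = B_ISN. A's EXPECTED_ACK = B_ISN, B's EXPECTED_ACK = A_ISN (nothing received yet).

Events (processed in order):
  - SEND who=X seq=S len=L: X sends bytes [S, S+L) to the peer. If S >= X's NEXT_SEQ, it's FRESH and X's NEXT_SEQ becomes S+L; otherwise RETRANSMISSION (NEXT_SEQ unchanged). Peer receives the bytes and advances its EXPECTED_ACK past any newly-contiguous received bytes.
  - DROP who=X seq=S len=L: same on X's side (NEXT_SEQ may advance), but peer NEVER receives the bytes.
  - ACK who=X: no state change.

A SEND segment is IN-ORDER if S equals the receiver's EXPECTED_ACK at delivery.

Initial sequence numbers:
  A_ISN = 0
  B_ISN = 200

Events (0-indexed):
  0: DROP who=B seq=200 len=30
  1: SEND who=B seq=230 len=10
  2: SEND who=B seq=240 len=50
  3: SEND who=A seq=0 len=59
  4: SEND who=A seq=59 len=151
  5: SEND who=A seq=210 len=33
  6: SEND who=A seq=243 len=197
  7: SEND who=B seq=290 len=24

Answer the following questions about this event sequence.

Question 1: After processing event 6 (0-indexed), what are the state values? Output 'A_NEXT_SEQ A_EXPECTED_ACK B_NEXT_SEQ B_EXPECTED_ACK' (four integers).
After event 0: A_seq=0 A_ack=200 B_seq=230 B_ack=0
After event 1: A_seq=0 A_ack=200 B_seq=240 B_ack=0
After event 2: A_seq=0 A_ack=200 B_seq=290 B_ack=0
After event 3: A_seq=59 A_ack=200 B_seq=290 B_ack=59
After event 4: A_seq=210 A_ack=200 B_seq=290 B_ack=210
After event 5: A_seq=243 A_ack=200 B_seq=290 B_ack=243
After event 6: A_seq=440 A_ack=200 B_seq=290 B_ack=440

440 200 290 440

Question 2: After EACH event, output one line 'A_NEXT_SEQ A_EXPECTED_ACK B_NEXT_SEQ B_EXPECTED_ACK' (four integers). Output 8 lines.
0 200 230 0
0 200 240 0
0 200 290 0
59 200 290 59
210 200 290 210
243 200 290 243
440 200 290 440
440 200 314 440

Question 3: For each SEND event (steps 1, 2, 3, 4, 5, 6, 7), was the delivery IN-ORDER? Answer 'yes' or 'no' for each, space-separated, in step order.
Step 1: SEND seq=230 -> out-of-order
Step 2: SEND seq=240 -> out-of-order
Step 3: SEND seq=0 -> in-order
Step 4: SEND seq=59 -> in-order
Step 5: SEND seq=210 -> in-order
Step 6: SEND seq=243 -> in-order
Step 7: SEND seq=290 -> out-of-order

Answer: no no yes yes yes yes no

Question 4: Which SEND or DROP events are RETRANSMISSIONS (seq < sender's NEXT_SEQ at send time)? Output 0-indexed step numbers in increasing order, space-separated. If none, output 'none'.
Step 0: DROP seq=200 -> fresh
Step 1: SEND seq=230 -> fresh
Step 2: SEND seq=240 -> fresh
Step 3: SEND seq=0 -> fresh
Step 4: SEND seq=59 -> fresh
Step 5: SEND seq=210 -> fresh
Step 6: SEND seq=243 -> fresh
Step 7: SEND seq=290 -> fresh

Answer: none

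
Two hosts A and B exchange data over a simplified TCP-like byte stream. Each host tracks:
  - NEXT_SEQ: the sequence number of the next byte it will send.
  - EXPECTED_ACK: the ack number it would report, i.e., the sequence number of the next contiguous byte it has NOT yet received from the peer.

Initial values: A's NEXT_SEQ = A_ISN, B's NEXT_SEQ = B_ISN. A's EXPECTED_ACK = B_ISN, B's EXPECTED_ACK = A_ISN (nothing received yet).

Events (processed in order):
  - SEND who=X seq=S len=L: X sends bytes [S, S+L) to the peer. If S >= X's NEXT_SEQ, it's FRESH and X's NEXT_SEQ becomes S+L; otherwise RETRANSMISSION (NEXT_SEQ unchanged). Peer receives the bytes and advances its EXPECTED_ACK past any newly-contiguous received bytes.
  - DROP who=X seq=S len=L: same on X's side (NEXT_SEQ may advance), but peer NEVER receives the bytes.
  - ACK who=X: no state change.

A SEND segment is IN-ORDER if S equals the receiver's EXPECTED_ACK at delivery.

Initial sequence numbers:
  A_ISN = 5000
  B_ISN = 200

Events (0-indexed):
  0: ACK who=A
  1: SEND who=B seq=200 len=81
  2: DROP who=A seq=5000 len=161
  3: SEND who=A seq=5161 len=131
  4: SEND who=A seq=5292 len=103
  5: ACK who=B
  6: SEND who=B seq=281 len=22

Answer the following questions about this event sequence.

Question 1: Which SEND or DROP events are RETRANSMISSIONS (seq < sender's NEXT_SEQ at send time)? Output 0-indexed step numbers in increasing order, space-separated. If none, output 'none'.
Answer: none

Derivation:
Step 1: SEND seq=200 -> fresh
Step 2: DROP seq=5000 -> fresh
Step 3: SEND seq=5161 -> fresh
Step 4: SEND seq=5292 -> fresh
Step 6: SEND seq=281 -> fresh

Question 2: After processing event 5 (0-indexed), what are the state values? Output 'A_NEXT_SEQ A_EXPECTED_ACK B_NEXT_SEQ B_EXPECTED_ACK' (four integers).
After event 0: A_seq=5000 A_ack=200 B_seq=200 B_ack=5000
After event 1: A_seq=5000 A_ack=281 B_seq=281 B_ack=5000
After event 2: A_seq=5161 A_ack=281 B_seq=281 B_ack=5000
After event 3: A_seq=5292 A_ack=281 B_seq=281 B_ack=5000
After event 4: A_seq=5395 A_ack=281 B_seq=281 B_ack=5000
After event 5: A_seq=5395 A_ack=281 B_seq=281 B_ack=5000

5395 281 281 5000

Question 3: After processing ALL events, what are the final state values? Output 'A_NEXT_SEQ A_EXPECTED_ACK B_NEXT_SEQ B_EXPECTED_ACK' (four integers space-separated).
Answer: 5395 303 303 5000

Derivation:
After event 0: A_seq=5000 A_ack=200 B_seq=200 B_ack=5000
After event 1: A_seq=5000 A_ack=281 B_seq=281 B_ack=5000
After event 2: A_seq=5161 A_ack=281 B_seq=281 B_ack=5000
After event 3: A_seq=5292 A_ack=281 B_seq=281 B_ack=5000
After event 4: A_seq=5395 A_ack=281 B_seq=281 B_ack=5000
After event 5: A_seq=5395 A_ack=281 B_seq=281 B_ack=5000
After event 6: A_seq=5395 A_ack=303 B_seq=303 B_ack=5000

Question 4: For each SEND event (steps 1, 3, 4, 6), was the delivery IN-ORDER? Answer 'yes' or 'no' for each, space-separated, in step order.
Answer: yes no no yes

Derivation:
Step 1: SEND seq=200 -> in-order
Step 3: SEND seq=5161 -> out-of-order
Step 4: SEND seq=5292 -> out-of-order
Step 6: SEND seq=281 -> in-order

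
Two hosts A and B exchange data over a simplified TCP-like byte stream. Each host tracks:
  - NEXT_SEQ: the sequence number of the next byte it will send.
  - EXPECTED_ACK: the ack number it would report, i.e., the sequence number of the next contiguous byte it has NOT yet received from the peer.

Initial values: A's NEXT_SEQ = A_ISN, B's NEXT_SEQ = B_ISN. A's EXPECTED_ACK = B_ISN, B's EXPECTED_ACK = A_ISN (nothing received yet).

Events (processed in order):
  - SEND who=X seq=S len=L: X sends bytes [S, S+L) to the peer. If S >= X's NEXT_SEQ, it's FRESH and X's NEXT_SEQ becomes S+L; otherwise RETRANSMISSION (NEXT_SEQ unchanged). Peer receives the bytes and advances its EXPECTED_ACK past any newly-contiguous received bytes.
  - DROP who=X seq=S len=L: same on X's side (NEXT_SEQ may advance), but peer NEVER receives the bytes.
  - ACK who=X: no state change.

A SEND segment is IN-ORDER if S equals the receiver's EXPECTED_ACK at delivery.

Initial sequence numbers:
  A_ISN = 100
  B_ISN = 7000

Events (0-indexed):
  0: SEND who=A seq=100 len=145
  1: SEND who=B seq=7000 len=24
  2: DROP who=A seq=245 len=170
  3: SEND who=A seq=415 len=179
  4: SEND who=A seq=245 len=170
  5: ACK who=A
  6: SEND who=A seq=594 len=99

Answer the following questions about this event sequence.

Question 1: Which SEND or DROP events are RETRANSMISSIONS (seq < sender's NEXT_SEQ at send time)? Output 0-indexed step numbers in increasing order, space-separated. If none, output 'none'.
Answer: 4

Derivation:
Step 0: SEND seq=100 -> fresh
Step 1: SEND seq=7000 -> fresh
Step 2: DROP seq=245 -> fresh
Step 3: SEND seq=415 -> fresh
Step 4: SEND seq=245 -> retransmit
Step 6: SEND seq=594 -> fresh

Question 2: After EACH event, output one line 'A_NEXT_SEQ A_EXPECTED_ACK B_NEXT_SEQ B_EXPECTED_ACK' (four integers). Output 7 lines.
245 7000 7000 245
245 7024 7024 245
415 7024 7024 245
594 7024 7024 245
594 7024 7024 594
594 7024 7024 594
693 7024 7024 693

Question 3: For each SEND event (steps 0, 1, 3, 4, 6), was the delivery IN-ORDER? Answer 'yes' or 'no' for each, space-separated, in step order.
Step 0: SEND seq=100 -> in-order
Step 1: SEND seq=7000 -> in-order
Step 3: SEND seq=415 -> out-of-order
Step 4: SEND seq=245 -> in-order
Step 6: SEND seq=594 -> in-order

Answer: yes yes no yes yes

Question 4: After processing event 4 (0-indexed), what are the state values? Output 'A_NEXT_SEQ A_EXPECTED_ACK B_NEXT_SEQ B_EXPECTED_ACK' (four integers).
After event 0: A_seq=245 A_ack=7000 B_seq=7000 B_ack=245
After event 1: A_seq=245 A_ack=7024 B_seq=7024 B_ack=245
After event 2: A_seq=415 A_ack=7024 B_seq=7024 B_ack=245
After event 3: A_seq=594 A_ack=7024 B_seq=7024 B_ack=245
After event 4: A_seq=594 A_ack=7024 B_seq=7024 B_ack=594

594 7024 7024 594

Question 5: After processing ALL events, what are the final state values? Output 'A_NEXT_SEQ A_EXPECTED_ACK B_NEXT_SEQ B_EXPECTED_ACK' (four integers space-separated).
Answer: 693 7024 7024 693

Derivation:
After event 0: A_seq=245 A_ack=7000 B_seq=7000 B_ack=245
After event 1: A_seq=245 A_ack=7024 B_seq=7024 B_ack=245
After event 2: A_seq=415 A_ack=7024 B_seq=7024 B_ack=245
After event 3: A_seq=594 A_ack=7024 B_seq=7024 B_ack=245
After event 4: A_seq=594 A_ack=7024 B_seq=7024 B_ack=594
After event 5: A_seq=594 A_ack=7024 B_seq=7024 B_ack=594
After event 6: A_seq=693 A_ack=7024 B_seq=7024 B_ack=693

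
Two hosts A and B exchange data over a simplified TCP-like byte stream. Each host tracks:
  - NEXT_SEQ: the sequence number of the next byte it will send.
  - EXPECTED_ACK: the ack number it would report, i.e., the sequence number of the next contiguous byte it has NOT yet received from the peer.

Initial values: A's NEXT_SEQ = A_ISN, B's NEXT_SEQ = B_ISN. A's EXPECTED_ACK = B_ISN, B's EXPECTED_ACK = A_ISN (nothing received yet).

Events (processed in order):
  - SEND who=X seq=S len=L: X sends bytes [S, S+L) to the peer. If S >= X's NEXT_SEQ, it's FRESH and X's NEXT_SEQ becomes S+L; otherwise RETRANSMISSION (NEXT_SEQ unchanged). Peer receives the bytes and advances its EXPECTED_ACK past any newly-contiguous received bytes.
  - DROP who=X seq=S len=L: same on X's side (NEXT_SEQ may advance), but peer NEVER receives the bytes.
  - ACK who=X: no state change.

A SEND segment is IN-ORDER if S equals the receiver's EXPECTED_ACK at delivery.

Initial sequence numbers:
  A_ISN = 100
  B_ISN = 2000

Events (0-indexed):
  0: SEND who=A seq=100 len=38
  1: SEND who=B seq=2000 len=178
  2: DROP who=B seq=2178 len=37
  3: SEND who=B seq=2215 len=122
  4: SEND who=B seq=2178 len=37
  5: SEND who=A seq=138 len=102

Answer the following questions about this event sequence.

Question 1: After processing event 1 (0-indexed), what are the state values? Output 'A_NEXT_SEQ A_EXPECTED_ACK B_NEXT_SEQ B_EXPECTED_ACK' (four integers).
After event 0: A_seq=138 A_ack=2000 B_seq=2000 B_ack=138
After event 1: A_seq=138 A_ack=2178 B_seq=2178 B_ack=138

138 2178 2178 138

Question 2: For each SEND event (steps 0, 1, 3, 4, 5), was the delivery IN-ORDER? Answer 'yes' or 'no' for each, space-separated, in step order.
Step 0: SEND seq=100 -> in-order
Step 1: SEND seq=2000 -> in-order
Step 3: SEND seq=2215 -> out-of-order
Step 4: SEND seq=2178 -> in-order
Step 5: SEND seq=138 -> in-order

Answer: yes yes no yes yes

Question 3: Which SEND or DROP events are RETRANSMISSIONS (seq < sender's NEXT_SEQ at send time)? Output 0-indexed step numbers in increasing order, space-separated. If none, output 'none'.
Step 0: SEND seq=100 -> fresh
Step 1: SEND seq=2000 -> fresh
Step 2: DROP seq=2178 -> fresh
Step 3: SEND seq=2215 -> fresh
Step 4: SEND seq=2178 -> retransmit
Step 5: SEND seq=138 -> fresh

Answer: 4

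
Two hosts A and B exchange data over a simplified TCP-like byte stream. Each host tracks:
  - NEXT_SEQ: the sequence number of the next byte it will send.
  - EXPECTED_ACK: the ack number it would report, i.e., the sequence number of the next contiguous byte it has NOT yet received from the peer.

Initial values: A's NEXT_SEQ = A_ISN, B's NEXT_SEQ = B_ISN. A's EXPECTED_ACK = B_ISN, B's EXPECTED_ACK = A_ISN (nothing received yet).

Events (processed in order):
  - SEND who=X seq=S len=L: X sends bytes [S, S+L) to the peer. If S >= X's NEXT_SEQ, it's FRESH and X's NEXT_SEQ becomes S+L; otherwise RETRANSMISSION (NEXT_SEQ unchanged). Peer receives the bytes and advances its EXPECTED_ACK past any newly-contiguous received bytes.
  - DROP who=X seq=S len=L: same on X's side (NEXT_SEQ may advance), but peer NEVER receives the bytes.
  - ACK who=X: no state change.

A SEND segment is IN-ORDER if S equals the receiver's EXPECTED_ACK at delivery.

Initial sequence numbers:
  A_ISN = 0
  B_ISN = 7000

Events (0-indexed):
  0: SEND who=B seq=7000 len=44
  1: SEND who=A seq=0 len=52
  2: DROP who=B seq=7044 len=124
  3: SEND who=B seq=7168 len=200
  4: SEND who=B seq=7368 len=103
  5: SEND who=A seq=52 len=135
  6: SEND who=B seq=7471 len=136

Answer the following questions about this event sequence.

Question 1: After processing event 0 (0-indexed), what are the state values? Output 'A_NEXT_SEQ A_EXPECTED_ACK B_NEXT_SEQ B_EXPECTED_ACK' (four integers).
After event 0: A_seq=0 A_ack=7044 B_seq=7044 B_ack=0

0 7044 7044 0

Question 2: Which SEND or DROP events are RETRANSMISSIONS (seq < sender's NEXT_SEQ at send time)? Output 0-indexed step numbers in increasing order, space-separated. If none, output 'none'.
Step 0: SEND seq=7000 -> fresh
Step 1: SEND seq=0 -> fresh
Step 2: DROP seq=7044 -> fresh
Step 3: SEND seq=7168 -> fresh
Step 4: SEND seq=7368 -> fresh
Step 5: SEND seq=52 -> fresh
Step 6: SEND seq=7471 -> fresh

Answer: none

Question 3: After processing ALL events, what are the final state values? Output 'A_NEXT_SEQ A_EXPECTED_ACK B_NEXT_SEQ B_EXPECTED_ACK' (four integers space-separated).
After event 0: A_seq=0 A_ack=7044 B_seq=7044 B_ack=0
After event 1: A_seq=52 A_ack=7044 B_seq=7044 B_ack=52
After event 2: A_seq=52 A_ack=7044 B_seq=7168 B_ack=52
After event 3: A_seq=52 A_ack=7044 B_seq=7368 B_ack=52
After event 4: A_seq=52 A_ack=7044 B_seq=7471 B_ack=52
After event 5: A_seq=187 A_ack=7044 B_seq=7471 B_ack=187
After event 6: A_seq=187 A_ack=7044 B_seq=7607 B_ack=187

Answer: 187 7044 7607 187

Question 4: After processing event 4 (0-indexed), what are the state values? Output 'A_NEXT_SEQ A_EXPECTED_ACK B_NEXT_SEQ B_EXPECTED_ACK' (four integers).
After event 0: A_seq=0 A_ack=7044 B_seq=7044 B_ack=0
After event 1: A_seq=52 A_ack=7044 B_seq=7044 B_ack=52
After event 2: A_seq=52 A_ack=7044 B_seq=7168 B_ack=52
After event 3: A_seq=52 A_ack=7044 B_seq=7368 B_ack=52
After event 4: A_seq=52 A_ack=7044 B_seq=7471 B_ack=52

52 7044 7471 52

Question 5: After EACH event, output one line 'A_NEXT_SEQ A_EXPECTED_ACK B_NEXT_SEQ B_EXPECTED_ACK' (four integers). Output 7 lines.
0 7044 7044 0
52 7044 7044 52
52 7044 7168 52
52 7044 7368 52
52 7044 7471 52
187 7044 7471 187
187 7044 7607 187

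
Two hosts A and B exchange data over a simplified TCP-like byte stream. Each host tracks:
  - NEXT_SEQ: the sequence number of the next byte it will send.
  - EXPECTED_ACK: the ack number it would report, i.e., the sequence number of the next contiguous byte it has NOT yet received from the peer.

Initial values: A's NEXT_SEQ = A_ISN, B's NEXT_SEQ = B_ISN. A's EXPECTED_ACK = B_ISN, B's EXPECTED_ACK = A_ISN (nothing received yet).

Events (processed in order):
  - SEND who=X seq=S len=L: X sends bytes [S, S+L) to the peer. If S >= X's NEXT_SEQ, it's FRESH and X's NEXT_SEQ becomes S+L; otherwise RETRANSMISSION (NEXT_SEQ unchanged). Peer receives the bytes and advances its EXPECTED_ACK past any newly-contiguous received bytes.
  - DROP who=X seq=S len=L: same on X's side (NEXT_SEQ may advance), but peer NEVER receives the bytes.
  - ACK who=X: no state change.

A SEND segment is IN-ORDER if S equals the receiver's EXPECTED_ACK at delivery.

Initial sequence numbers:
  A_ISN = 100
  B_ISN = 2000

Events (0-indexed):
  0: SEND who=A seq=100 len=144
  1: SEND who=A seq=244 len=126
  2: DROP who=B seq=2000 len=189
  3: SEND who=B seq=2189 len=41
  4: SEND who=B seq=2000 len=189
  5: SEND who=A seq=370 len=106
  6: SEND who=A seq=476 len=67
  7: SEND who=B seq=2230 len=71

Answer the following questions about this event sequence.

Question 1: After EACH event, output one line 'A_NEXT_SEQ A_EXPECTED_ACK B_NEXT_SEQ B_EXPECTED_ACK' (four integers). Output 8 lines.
244 2000 2000 244
370 2000 2000 370
370 2000 2189 370
370 2000 2230 370
370 2230 2230 370
476 2230 2230 476
543 2230 2230 543
543 2301 2301 543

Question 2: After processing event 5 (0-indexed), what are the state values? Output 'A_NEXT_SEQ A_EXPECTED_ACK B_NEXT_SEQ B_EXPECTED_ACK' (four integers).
After event 0: A_seq=244 A_ack=2000 B_seq=2000 B_ack=244
After event 1: A_seq=370 A_ack=2000 B_seq=2000 B_ack=370
After event 2: A_seq=370 A_ack=2000 B_seq=2189 B_ack=370
After event 3: A_seq=370 A_ack=2000 B_seq=2230 B_ack=370
After event 4: A_seq=370 A_ack=2230 B_seq=2230 B_ack=370
After event 5: A_seq=476 A_ack=2230 B_seq=2230 B_ack=476

476 2230 2230 476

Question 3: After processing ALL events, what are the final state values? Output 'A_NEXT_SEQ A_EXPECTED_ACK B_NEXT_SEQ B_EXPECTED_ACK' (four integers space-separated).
Answer: 543 2301 2301 543

Derivation:
After event 0: A_seq=244 A_ack=2000 B_seq=2000 B_ack=244
After event 1: A_seq=370 A_ack=2000 B_seq=2000 B_ack=370
After event 2: A_seq=370 A_ack=2000 B_seq=2189 B_ack=370
After event 3: A_seq=370 A_ack=2000 B_seq=2230 B_ack=370
After event 4: A_seq=370 A_ack=2230 B_seq=2230 B_ack=370
After event 5: A_seq=476 A_ack=2230 B_seq=2230 B_ack=476
After event 6: A_seq=543 A_ack=2230 B_seq=2230 B_ack=543
After event 7: A_seq=543 A_ack=2301 B_seq=2301 B_ack=543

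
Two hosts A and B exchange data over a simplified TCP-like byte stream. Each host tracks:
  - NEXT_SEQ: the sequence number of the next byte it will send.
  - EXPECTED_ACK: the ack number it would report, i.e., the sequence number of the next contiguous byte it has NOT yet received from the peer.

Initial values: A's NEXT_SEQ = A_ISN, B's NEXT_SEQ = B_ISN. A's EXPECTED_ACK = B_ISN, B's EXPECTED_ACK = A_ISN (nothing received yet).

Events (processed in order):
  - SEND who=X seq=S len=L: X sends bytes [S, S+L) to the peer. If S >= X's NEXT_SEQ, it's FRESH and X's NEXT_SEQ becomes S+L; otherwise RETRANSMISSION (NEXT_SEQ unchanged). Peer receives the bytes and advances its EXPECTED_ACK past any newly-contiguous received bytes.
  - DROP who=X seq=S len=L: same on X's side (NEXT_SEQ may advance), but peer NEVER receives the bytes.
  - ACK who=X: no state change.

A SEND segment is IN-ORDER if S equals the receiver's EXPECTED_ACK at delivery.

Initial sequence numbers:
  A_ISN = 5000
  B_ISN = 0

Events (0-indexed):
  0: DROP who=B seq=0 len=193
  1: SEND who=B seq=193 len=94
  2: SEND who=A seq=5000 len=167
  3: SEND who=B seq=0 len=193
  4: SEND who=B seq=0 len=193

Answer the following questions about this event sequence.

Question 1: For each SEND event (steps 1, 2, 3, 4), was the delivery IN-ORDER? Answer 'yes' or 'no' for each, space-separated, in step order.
Answer: no yes yes no

Derivation:
Step 1: SEND seq=193 -> out-of-order
Step 2: SEND seq=5000 -> in-order
Step 3: SEND seq=0 -> in-order
Step 4: SEND seq=0 -> out-of-order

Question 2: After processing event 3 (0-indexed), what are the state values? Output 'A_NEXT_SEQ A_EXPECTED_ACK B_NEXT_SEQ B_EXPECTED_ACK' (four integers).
After event 0: A_seq=5000 A_ack=0 B_seq=193 B_ack=5000
After event 1: A_seq=5000 A_ack=0 B_seq=287 B_ack=5000
After event 2: A_seq=5167 A_ack=0 B_seq=287 B_ack=5167
After event 3: A_seq=5167 A_ack=287 B_seq=287 B_ack=5167

5167 287 287 5167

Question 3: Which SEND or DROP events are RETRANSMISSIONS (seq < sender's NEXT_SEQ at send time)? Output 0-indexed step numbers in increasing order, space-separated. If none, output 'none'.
Step 0: DROP seq=0 -> fresh
Step 1: SEND seq=193 -> fresh
Step 2: SEND seq=5000 -> fresh
Step 3: SEND seq=0 -> retransmit
Step 4: SEND seq=0 -> retransmit

Answer: 3 4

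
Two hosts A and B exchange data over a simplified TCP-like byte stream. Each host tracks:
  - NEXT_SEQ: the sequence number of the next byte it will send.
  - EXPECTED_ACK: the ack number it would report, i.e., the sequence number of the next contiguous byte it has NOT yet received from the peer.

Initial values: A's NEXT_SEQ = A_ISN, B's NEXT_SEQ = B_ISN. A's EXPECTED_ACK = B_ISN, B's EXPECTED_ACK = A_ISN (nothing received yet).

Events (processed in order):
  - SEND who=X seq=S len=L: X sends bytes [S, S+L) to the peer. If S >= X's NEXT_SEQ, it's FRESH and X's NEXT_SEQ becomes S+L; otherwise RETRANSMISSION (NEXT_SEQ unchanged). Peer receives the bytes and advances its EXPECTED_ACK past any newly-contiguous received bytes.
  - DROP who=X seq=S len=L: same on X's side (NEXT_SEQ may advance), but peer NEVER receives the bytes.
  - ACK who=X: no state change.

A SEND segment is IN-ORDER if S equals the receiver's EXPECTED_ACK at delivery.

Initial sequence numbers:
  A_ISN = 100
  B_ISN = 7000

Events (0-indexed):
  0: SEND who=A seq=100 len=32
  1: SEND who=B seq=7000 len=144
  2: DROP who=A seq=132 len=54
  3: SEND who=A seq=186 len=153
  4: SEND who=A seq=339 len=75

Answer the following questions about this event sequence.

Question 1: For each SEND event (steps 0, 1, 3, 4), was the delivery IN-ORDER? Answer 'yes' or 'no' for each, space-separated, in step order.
Answer: yes yes no no

Derivation:
Step 0: SEND seq=100 -> in-order
Step 1: SEND seq=7000 -> in-order
Step 3: SEND seq=186 -> out-of-order
Step 4: SEND seq=339 -> out-of-order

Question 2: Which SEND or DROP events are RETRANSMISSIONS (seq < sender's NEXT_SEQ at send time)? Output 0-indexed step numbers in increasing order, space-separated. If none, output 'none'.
Step 0: SEND seq=100 -> fresh
Step 1: SEND seq=7000 -> fresh
Step 2: DROP seq=132 -> fresh
Step 3: SEND seq=186 -> fresh
Step 4: SEND seq=339 -> fresh

Answer: none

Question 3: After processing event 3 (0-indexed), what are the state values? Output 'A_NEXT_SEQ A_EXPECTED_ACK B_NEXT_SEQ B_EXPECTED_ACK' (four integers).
After event 0: A_seq=132 A_ack=7000 B_seq=7000 B_ack=132
After event 1: A_seq=132 A_ack=7144 B_seq=7144 B_ack=132
After event 2: A_seq=186 A_ack=7144 B_seq=7144 B_ack=132
After event 3: A_seq=339 A_ack=7144 B_seq=7144 B_ack=132

339 7144 7144 132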